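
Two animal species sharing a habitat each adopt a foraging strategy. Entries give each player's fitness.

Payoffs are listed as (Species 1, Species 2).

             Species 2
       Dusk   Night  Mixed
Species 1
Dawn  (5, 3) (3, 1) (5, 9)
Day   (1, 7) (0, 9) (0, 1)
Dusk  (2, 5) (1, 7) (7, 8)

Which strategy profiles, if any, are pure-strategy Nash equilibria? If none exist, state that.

Species 1 against Dusk: payoffs 5, 1, 2 → best response Dawn.
Species 1 against Night: payoffs 3, 0, 1 → best response Dawn.
Species 1 against Mixed: payoffs 5, 0, 7 → best response Dusk.
Species 2 against Dawn: payoffs 3, 1, 9 → best response Mixed.
Species 2 against Day: payoffs 7, 9, 1 → best response Night.
Species 2 against Dusk: payoffs 5, 7, 8 → best response Mixed.
Mutual best responses: (Dusk, Mixed).

The unique pure-strategy Nash equilibrium is (Dusk, Mixed).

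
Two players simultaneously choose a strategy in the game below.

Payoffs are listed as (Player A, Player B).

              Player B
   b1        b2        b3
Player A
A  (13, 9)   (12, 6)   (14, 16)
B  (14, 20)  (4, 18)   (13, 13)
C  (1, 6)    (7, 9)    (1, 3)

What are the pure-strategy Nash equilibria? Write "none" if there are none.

(A, b1): Player A can switch to B (13 → 14). Not NE.
(A, b2): Player B can switch to b1 (6 → 9). Not NE.
(A, b3): Player A gets 14, best alternative 13; Player B gets 16, best alternative 9. No profitable deviation — NE.
(B, b1): Player A gets 14, best alternative 13; Player B gets 20, best alternative 18. No profitable deviation — NE.
(B, b2): Player A can switch to A (4 → 12). Not NE.
(B, b3): Player A can switch to A (13 → 14). Not NE.
(C, b1): Player A can switch to A (1 → 13). Not NE.
(C, b2): Player A can switch to A (7 → 12). Not NE.
(C, b3): Player A can switch to A (1 → 14). Not NE.

(A, b3), (B, b1)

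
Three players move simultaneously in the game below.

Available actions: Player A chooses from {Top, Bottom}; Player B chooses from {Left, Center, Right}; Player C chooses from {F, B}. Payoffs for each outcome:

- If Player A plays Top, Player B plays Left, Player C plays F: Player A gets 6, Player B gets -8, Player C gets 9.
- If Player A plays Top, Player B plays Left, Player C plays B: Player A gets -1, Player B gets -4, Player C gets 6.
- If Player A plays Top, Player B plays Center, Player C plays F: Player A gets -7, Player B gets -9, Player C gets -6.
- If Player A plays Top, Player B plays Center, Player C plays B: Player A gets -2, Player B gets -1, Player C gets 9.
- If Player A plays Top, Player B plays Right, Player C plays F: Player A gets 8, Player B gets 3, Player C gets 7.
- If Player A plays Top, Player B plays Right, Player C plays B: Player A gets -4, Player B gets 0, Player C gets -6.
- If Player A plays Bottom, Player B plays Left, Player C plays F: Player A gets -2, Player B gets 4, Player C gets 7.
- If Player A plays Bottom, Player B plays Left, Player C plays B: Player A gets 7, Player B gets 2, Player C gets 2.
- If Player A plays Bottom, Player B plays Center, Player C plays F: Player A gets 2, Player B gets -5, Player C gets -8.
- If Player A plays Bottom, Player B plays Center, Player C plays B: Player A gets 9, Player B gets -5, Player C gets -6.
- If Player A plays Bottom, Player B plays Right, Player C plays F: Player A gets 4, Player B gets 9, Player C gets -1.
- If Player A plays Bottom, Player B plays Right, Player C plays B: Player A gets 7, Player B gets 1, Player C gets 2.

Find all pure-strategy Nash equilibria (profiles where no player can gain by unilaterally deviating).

Player A against (Left, F): payoffs 6, -2 → best response Top.
Player A against (Left, B): payoffs -1, 7 → best response Bottom.
Player A against (Center, F): payoffs -7, 2 → best response Bottom.
Player A against (Center, B): payoffs -2, 9 → best response Bottom.
Player A against (Right, F): payoffs 8, 4 → best response Top.
Player A against (Right, B): payoffs -4, 7 → best response Bottom.
Player B against (Top, F): payoffs -8, -9, 3 → best response Right.
Player B against (Top, B): payoffs -4, -1, 0 → best response Right.
Player B against (Bottom, F): payoffs 4, -5, 9 → best response Right.
Player B against (Bottom, B): payoffs 2, -5, 1 → best response Left.
Player C against (Top, Left): payoffs 9, 6 → best response F.
Player C against (Top, Center): payoffs -6, 9 → best response B.
Player C against (Top, Right): payoffs 7, -6 → best response F.
Player C against (Bottom, Left): payoffs 7, 2 → best response F.
Player C against (Bottom, Center): payoffs -8, -6 → best response B.
Player C against (Bottom, Right): payoffs -1, 2 → best response B.
Mutual best responses: (Top, Right, F).

Pure NE: (Top, Right, F)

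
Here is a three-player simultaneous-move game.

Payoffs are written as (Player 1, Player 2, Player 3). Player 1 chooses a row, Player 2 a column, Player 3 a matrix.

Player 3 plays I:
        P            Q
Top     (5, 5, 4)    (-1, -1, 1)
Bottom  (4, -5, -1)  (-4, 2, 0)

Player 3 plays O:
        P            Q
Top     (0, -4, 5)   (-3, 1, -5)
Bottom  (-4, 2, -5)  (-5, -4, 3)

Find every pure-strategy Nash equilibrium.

This game has no pure Nash equilibrium.

Player 1 against (P, I): payoffs 5, 4 → best response Top.
Player 1 against (P, O): payoffs 0, -4 → best response Top.
Player 1 against (Q, I): payoffs -1, -4 → best response Top.
Player 1 against (Q, O): payoffs -3, -5 → best response Top.
Player 2 against (Top, I): payoffs 5, -1 → best response P.
Player 2 against (Top, O): payoffs -4, 1 → best response Q.
Player 2 against (Bottom, I): payoffs -5, 2 → best response Q.
Player 2 against (Bottom, O): payoffs 2, -4 → best response P.
Player 3 against (Top, P): payoffs 4, 5 → best response O.
Player 3 against (Top, Q): payoffs 1, -5 → best response I.
Player 3 against (Bottom, P): payoffs -1, -5 → best response I.
Player 3 against (Bottom, Q): payoffs 0, 3 → best response O.
No profile is a mutual best response for all players.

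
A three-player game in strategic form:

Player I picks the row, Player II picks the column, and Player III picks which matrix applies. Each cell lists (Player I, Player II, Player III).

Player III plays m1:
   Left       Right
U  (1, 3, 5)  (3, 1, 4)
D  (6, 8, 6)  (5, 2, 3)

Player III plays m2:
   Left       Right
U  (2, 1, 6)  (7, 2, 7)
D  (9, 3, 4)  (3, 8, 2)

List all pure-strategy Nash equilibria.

(U, Right, m2) and (D, Left, m1)

For each player, find the best response to each opponent profile; mutual best responses are the pure NE.
Player I against (Left, m1): payoffs 1, 6 → best response D.
Player I against (Left, m2): payoffs 2, 9 → best response D.
Player I against (Right, m1): payoffs 3, 5 → best response D.
Player I against (Right, m2): payoffs 7, 3 → best response U.
Player II against (U, m1): payoffs 3, 1 → best response Left.
Player II against (U, m2): payoffs 1, 2 → best response Right.
Player II against (D, m1): payoffs 8, 2 → best response Left.
Player II against (D, m2): payoffs 3, 8 → best response Right.
Player III against (U, Left): payoffs 5, 6 → best response m2.
Player III against (U, Right): payoffs 4, 7 → best response m2.
Player III against (D, Left): payoffs 6, 4 → best response m1.
Player III against (D, Right): payoffs 3, 2 → best response m1.
Mutual best responses: (U, Right, m2); (D, Left, m1).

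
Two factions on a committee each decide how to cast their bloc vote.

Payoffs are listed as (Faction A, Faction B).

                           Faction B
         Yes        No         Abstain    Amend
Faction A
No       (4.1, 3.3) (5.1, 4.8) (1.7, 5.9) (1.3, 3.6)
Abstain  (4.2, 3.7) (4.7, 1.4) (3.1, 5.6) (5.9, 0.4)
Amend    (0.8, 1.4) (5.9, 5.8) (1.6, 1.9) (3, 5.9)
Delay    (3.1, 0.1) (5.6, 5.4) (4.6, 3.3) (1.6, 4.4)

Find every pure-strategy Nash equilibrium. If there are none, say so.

none

For each player, find the best response to each opponent profile; mutual best responses are the pure NE.
Faction A against Yes: payoffs 4.1, 4.2, 0.8, 3.1 → best response Abstain.
Faction A against No: payoffs 5.1, 4.7, 5.9, 5.6 → best response Amend.
Faction A against Abstain: payoffs 1.7, 3.1, 1.6, 4.6 → best response Delay.
Faction A against Amend: payoffs 1.3, 5.9, 3, 1.6 → best response Abstain.
Faction B against No: payoffs 3.3, 4.8, 5.9, 3.6 → best response Abstain.
Faction B against Abstain: payoffs 3.7, 1.4, 5.6, 0.4 → best response Abstain.
Faction B against Amend: payoffs 1.4, 5.8, 1.9, 5.9 → best response Amend.
Faction B against Delay: payoffs 0.1, 5.4, 3.3, 4.4 → best response No.
No profile is a mutual best response for all players.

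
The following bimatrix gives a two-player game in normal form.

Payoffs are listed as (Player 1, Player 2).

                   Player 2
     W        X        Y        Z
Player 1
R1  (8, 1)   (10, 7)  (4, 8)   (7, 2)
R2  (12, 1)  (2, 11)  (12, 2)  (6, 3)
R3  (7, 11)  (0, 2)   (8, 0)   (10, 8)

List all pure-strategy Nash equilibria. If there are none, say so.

There is no pure-strategy Nash equilibrium.

Check each profile: it is a Nash equilibrium iff no player can strictly gain by switching unilaterally.
(R1, W): Player 1 can switch to R2 (8 → 12). Not NE.
(R1, X): Player 2 can switch to Y (7 → 8). Not NE.
(R1, Y): Player 1 can switch to R2 (4 → 12). Not NE.
(R1, Z): Player 1 can switch to R3 (7 → 10). Not NE.
(R2, W): Player 2 can switch to X (1 → 11). Not NE.
(R2, X): Player 1 can switch to R1 (2 → 10). Not NE.
(The remaining 6 profiles each have a profitable deviation by the same check.)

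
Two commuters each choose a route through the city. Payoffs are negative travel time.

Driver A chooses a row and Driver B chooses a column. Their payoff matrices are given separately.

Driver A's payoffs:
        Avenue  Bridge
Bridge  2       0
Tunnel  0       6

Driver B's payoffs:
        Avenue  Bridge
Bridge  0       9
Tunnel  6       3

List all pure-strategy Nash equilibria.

For each player, find the best response to each opponent profile; mutual best responses are the pure NE.
Driver A against Avenue: payoffs 2, 0 → best response Bridge.
Driver A against Bridge: payoffs 0, 6 → best response Tunnel.
Driver B against Bridge: payoffs 0, 9 → best response Bridge.
Driver B against Tunnel: payoffs 6, 3 → best response Avenue.
No profile is a mutual best response for all players.

none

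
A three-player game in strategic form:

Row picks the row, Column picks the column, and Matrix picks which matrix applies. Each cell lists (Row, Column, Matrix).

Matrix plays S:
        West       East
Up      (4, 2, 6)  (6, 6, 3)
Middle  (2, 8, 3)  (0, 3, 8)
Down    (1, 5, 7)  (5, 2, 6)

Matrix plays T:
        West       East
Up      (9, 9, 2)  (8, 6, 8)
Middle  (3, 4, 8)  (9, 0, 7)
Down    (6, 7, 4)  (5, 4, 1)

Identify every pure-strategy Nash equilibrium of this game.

(Up, West, S): Column can switch to East (2 → 6). Not NE.
(Up, West, T): Matrix can switch to S (2 → 6). Not NE.
(Up, East, S): Matrix can switch to T (3 → 8). Not NE.
(Up, East, T): Row can switch to Middle (8 → 9). Not NE.
(Middle, West, S): Row can switch to Up (2 → 4). Not NE.
(Middle, West, T): Row can switch to Up (3 → 9). Not NE.
(Middle, East, S): Row can switch to Up (0 → 6). Not NE.
(Middle, East, T): Column can switch to West (0 → 4). Not NE.
(Down, West, S): Row can switch to Up (1 → 4). Not NE.
(Down, West, T): Row can switch to Up (6 → 9). Not NE.
(Down, East, S): Row can switch to Up (5 → 6). Not NE.
(Down, East, T): Row can switch to Up (5 → 8). Not NE.

There is no pure-strategy Nash equilibrium.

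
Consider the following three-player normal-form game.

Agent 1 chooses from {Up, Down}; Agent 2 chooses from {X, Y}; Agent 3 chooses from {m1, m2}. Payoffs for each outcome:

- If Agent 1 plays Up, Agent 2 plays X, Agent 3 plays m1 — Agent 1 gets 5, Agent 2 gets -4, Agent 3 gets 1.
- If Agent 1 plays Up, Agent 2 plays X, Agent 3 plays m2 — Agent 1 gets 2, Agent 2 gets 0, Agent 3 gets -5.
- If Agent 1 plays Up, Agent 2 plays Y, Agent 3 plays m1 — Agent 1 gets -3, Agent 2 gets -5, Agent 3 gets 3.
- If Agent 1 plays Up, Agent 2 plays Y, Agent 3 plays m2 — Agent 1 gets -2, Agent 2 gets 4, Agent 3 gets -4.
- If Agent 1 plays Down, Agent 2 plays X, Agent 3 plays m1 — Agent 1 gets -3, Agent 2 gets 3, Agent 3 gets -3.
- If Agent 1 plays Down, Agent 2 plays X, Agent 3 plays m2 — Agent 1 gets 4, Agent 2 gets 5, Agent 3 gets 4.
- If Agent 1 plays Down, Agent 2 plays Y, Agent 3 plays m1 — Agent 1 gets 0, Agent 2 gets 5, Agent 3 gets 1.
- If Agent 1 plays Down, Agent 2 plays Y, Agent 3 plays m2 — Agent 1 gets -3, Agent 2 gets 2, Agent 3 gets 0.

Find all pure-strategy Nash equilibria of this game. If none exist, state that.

Pure-strategy Nash equilibria: (Up, X, m1) and (Down, X, m2) and (Down, Y, m1)

Mark each player's best response to every combination of opponents' strategies; a profile where every player is best-responding is a pure Nash equilibrium.
Agent 1 against (X, m1): payoffs 5, -3 → best response Up.
Agent 1 against (X, m2): payoffs 2, 4 → best response Down.
Agent 1 against (Y, m1): payoffs -3, 0 → best response Down.
Agent 1 against (Y, m2): payoffs -2, -3 → best response Up.
Agent 2 against (Up, m1): payoffs -4, -5 → best response X.
Agent 2 against (Up, m2): payoffs 0, 4 → best response Y.
Agent 2 against (Down, m1): payoffs 3, 5 → best response Y.
Agent 2 against (Down, m2): payoffs 5, 2 → best response X.
Agent 3 against (Up, X): payoffs 1, -5 → best response m1.
Agent 3 against (Up, Y): payoffs 3, -4 → best response m1.
Agent 3 against (Down, X): payoffs -3, 4 → best response m2.
Agent 3 against (Down, Y): payoffs 1, 0 → best response m1.
Mutual best responses: (Up, X, m1); (Down, X, m2); (Down, Y, m1).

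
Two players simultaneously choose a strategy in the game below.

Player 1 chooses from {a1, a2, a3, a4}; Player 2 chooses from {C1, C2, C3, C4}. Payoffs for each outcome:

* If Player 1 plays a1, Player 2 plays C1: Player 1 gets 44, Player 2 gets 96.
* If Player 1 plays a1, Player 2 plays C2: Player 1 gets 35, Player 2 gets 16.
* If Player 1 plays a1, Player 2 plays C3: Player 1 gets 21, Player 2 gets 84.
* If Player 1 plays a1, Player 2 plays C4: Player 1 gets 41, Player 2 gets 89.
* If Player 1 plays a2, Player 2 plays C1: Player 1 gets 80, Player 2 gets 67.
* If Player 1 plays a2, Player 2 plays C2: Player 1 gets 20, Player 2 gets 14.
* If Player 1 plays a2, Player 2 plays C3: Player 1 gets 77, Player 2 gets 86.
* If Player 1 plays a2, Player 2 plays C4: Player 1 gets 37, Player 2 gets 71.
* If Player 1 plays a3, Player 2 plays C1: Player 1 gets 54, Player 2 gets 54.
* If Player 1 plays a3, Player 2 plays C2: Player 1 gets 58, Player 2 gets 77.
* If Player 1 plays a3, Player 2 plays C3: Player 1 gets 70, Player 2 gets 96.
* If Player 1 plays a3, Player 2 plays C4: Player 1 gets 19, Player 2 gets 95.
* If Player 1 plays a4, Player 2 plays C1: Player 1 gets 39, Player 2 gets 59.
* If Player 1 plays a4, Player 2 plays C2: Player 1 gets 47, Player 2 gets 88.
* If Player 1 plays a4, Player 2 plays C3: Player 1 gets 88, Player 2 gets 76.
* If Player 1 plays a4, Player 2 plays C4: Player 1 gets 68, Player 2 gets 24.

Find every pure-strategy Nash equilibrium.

For each player, find the best response to each opponent profile; mutual best responses are the pure NE.
Player 1 against C1: payoffs 44, 80, 54, 39 → best response a2.
Player 1 against C2: payoffs 35, 20, 58, 47 → best response a3.
Player 1 against C3: payoffs 21, 77, 70, 88 → best response a4.
Player 1 against C4: payoffs 41, 37, 19, 68 → best response a4.
Player 2 against a1: payoffs 96, 16, 84, 89 → best response C1.
Player 2 against a2: payoffs 67, 14, 86, 71 → best response C3.
Player 2 against a3: payoffs 54, 77, 96, 95 → best response C3.
Player 2 against a4: payoffs 59, 88, 76, 24 → best response C2.
No profile is a mutual best response for all players.

none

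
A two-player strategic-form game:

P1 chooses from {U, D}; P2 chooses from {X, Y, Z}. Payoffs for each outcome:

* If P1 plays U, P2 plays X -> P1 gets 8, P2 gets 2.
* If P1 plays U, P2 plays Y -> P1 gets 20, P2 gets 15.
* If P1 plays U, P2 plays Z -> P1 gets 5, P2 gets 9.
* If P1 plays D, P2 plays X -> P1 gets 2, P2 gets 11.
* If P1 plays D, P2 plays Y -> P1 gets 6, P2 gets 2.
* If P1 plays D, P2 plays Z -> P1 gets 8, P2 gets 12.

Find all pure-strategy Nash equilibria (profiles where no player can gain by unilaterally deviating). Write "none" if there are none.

(U, X): P2 can switch to Y (2 → 15). Not NE.
(U, Y): P1 gets 20, best alternative 6; P2 gets 15, best alternative 9. No profitable deviation — NE.
(U, Z): P1 can switch to D (5 → 8). Not NE.
(D, X): P1 can switch to U (2 → 8). Not NE.
(D, Y): P1 can switch to U (6 → 20). Not NE.
(D, Z): P1 gets 8, best alternative 5; P2 gets 12, best alternative 11. No profitable deviation — NE.

The pure Nash equilibria are (U, Y); (D, Z).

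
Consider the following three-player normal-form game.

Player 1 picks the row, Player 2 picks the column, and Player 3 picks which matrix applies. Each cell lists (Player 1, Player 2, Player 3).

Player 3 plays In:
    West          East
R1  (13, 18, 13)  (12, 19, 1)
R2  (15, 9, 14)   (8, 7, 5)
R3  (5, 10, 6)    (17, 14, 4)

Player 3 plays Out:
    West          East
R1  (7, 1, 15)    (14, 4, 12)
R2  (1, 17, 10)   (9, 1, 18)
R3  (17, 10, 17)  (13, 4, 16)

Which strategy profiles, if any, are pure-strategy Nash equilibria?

(R1, East, Out), (R2, West, In), (R3, West, Out)

Player 1 against (West, In): payoffs 13, 15, 5 → best response R2.
Player 1 against (West, Out): payoffs 7, 1, 17 → best response R3.
Player 1 against (East, In): payoffs 12, 8, 17 → best response R3.
Player 1 against (East, Out): payoffs 14, 9, 13 → best response R1.
Player 2 against (R1, In): payoffs 18, 19 → best response East.
Player 2 against (R1, Out): payoffs 1, 4 → best response East.
Player 2 against (R2, In): payoffs 9, 7 → best response West.
Player 2 against (R2, Out): payoffs 17, 1 → best response West.
Player 2 against (R3, In): payoffs 10, 14 → best response East.
Player 2 against (R3, Out): payoffs 10, 4 → best response West.
Player 3 against (R1, West): payoffs 13, 15 → best response Out.
Player 3 against (R1, East): payoffs 1, 12 → best response Out.
Player 3 against (R2, West): payoffs 14, 10 → best response In.
Player 3 against (R2, East): payoffs 5, 18 → best response Out.
Player 3 against (R3, West): payoffs 6, 17 → best response Out.
Player 3 against (R3, East): payoffs 4, 16 → best response Out.
Mutual best responses: (R1, East, Out); (R2, West, In); (R3, West, Out).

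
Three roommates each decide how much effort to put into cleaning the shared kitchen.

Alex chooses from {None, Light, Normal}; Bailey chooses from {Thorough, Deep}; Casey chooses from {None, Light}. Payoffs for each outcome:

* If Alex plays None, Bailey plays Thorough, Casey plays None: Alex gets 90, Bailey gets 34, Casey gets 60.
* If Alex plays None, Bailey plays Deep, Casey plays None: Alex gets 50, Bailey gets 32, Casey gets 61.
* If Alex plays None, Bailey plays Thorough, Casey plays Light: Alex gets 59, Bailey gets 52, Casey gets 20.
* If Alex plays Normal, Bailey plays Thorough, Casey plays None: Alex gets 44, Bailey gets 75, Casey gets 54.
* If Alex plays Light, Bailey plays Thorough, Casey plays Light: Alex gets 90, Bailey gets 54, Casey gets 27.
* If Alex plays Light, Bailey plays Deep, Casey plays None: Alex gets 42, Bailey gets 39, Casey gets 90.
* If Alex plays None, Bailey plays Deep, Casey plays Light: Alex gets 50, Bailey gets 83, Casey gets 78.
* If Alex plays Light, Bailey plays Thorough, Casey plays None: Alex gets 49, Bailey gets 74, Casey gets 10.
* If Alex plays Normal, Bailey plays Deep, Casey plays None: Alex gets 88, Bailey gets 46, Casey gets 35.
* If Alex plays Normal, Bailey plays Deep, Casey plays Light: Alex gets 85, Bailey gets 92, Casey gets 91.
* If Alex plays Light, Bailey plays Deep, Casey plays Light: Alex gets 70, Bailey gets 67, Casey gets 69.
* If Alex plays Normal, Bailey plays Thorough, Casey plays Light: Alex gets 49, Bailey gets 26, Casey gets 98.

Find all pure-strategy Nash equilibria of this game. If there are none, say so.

Alex against (Thorough, None): payoffs 90, 49, 44 → best response None.
Alex against (Thorough, Light): payoffs 59, 90, 49 → best response Light.
Alex against (Deep, None): payoffs 50, 42, 88 → best response Normal.
Alex against (Deep, Light): payoffs 50, 70, 85 → best response Normal.
Bailey against (None, None): payoffs 34, 32 → best response Thorough.
Bailey against (None, Light): payoffs 52, 83 → best response Deep.
Bailey against (Light, None): payoffs 74, 39 → best response Thorough.
Bailey against (Light, Light): payoffs 54, 67 → best response Deep.
Bailey against (Normal, None): payoffs 75, 46 → best response Thorough.
Bailey against (Normal, Light): payoffs 26, 92 → best response Deep.
Casey against (None, Thorough): payoffs 60, 20 → best response None.
Casey against (None, Deep): payoffs 61, 78 → best response Light.
Casey against (Light, Thorough): payoffs 10, 27 → best response Light.
Casey against (Light, Deep): payoffs 90, 69 → best response None.
Casey against (Normal, Thorough): payoffs 54, 98 → best response Light.
Casey against (Normal, Deep): payoffs 35, 91 → best response Light.
Mutual best responses: (None, Thorough, None); (Normal, Deep, Light).

Pure-strategy Nash equilibria: (None, Thorough, None) and (Normal, Deep, Light)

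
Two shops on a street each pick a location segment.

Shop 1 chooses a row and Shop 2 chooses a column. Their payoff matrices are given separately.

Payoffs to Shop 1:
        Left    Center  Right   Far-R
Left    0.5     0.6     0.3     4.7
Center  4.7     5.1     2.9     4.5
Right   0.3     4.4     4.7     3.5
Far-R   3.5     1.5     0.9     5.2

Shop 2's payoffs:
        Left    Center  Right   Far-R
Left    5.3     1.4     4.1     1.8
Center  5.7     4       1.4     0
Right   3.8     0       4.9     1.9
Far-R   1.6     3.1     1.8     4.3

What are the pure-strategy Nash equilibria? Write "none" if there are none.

The pure Nash equilibria are (Center, Left) and (Right, Right) and (Far-R, Far-R).

Shop 1 against Left: payoffs 0.5, 4.7, 0.3, 3.5 → best response Center.
Shop 1 against Center: payoffs 0.6, 5.1, 4.4, 1.5 → best response Center.
Shop 1 against Right: payoffs 0.3, 2.9, 4.7, 0.9 → best response Right.
Shop 1 against Far-R: payoffs 4.7, 4.5, 3.5, 5.2 → best response Far-R.
Shop 2 against Left: payoffs 5.3, 1.4, 4.1, 1.8 → best response Left.
Shop 2 against Center: payoffs 5.7, 4, 1.4, 0 → best response Left.
Shop 2 against Right: payoffs 3.8, 0, 4.9, 1.9 → best response Right.
Shop 2 against Far-R: payoffs 1.6, 3.1, 1.8, 4.3 → best response Far-R.
Mutual best responses: (Center, Left); (Right, Right); (Far-R, Far-R).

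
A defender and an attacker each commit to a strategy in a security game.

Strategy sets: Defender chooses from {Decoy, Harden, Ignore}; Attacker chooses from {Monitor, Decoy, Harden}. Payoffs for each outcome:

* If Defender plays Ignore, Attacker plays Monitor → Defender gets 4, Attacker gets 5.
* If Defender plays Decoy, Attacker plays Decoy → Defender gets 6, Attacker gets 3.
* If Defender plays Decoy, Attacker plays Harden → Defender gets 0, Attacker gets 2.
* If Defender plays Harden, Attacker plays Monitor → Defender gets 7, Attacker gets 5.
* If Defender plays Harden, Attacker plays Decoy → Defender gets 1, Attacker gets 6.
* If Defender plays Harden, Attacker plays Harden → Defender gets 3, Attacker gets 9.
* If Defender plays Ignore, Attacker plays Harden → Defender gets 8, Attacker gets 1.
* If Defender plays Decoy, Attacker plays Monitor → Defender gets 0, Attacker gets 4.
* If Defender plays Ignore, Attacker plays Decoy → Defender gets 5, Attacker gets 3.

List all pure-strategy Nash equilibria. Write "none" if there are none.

none

(Decoy, Monitor): Defender can switch to Harden (0 → 7). Not NE.
(Decoy, Decoy): Attacker can switch to Monitor (3 → 4). Not NE.
(Decoy, Harden): Defender can switch to Harden (0 → 3). Not NE.
(Harden, Monitor): Attacker can switch to Decoy (5 → 6). Not NE.
(Harden, Decoy): Defender can switch to Decoy (1 → 6). Not NE.
(Harden, Harden): Defender can switch to Ignore (3 → 8). Not NE.
(Ignore, Monitor): Defender can switch to Harden (4 → 7). Not NE.
(Ignore, Decoy): Defender can switch to Decoy (5 → 6). Not NE.
(The remaining 1 profile has a profitable deviation by the same check.)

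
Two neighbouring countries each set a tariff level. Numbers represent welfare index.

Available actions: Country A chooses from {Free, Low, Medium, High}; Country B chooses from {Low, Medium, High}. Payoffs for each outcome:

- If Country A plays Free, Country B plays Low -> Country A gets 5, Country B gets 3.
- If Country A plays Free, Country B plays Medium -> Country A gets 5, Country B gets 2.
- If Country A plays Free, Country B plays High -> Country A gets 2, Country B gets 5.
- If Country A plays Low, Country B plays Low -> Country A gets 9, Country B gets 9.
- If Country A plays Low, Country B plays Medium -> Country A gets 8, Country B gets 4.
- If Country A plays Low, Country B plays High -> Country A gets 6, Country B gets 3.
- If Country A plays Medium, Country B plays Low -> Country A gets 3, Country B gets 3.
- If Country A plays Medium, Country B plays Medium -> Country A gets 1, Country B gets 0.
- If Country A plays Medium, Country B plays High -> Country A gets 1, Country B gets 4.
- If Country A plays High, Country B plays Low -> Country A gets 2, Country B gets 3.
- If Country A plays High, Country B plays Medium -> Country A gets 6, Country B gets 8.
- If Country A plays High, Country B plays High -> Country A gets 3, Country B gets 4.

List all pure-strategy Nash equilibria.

For each player, find the best response to each opponent profile; mutual best responses are the pure NE.
Country A against Low: payoffs 5, 9, 3, 2 → best response Low.
Country A against Medium: payoffs 5, 8, 1, 6 → best response Low.
Country A against High: payoffs 2, 6, 1, 3 → best response Low.
Country B against Free: payoffs 3, 2, 5 → best response High.
Country B against Low: payoffs 9, 4, 3 → best response Low.
Country B against Medium: payoffs 3, 0, 4 → best response High.
Country B against High: payoffs 3, 8, 4 → best response Medium.
Mutual best responses: (Low, Low).

Pure NE: (Low, Low)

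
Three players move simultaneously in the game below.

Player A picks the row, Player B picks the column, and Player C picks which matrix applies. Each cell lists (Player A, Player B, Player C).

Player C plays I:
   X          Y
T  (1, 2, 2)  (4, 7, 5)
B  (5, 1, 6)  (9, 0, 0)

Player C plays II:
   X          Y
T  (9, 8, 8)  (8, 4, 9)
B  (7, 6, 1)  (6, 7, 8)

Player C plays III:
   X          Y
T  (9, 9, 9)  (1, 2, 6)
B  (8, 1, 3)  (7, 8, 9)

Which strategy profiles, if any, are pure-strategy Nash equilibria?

The pure Nash equilibria are (T, X, III), (B, X, I), (B, Y, III).

(T, X, I): Player A can switch to B (1 → 5). Not NE.
(T, X, II): Player C can switch to III (8 → 9). Not NE.
(T, X, III): Player A gets 9, best alternative 8; Player B gets 9, best alternative 2; Player C gets 9, best alternative 8. No profitable deviation — NE.
(T, Y, I): Player A can switch to B (4 → 9). Not NE.
(T, Y, II): Player B can switch to X (4 → 8). Not NE.
(T, Y, III): Player A can switch to B (1 → 7). Not NE.
(B, X, I): Player A gets 5, best alternative 1; Player B gets 1, best alternative 0; Player C gets 6, best alternative 3. No profitable deviation — NE.
(B, X, II): Player A can switch to T (7 → 9). Not NE.
(B, X, III): Player A can switch to T (8 → 9). Not NE.
(B, Y, I): Player B can switch to X (0 → 1). Not NE.
(B, Y, III): Player A gets 7, best alternative 1; Player B gets 8, best alternative 1; Player C gets 9, best alternative 8. No profitable deviation — NE.
(The remaining 1 profile has a profitable deviation by the same check.)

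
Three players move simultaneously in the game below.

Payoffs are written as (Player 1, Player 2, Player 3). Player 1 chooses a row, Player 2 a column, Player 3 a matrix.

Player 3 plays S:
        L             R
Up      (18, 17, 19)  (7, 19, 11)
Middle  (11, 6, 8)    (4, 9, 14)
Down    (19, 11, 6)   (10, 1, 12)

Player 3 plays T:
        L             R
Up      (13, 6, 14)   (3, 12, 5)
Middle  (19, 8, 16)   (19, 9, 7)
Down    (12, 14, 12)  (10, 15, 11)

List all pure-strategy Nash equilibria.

No pure-strategy Nash equilibrium.

Mark each player's best response to every combination of opponents' strategies; a profile where every player is best-responding is a pure Nash equilibrium.
Player 1 against (L, S): payoffs 18, 11, 19 → best response Down.
Player 1 against (L, T): payoffs 13, 19, 12 → best response Middle.
Player 1 against (R, S): payoffs 7, 4, 10 → best response Down.
Player 1 against (R, T): payoffs 3, 19, 10 → best response Middle.
Player 2 against (Up, S): payoffs 17, 19 → best response R.
Player 2 against (Up, T): payoffs 6, 12 → best response R.
Player 2 against (Middle, S): payoffs 6, 9 → best response R.
Player 2 against (Middle, T): payoffs 8, 9 → best response R.
Player 2 against (Down, S): payoffs 11, 1 → best response L.
Player 2 against (Down, T): payoffs 14, 15 → best response R.
Player 3 against (Up, L): payoffs 19, 14 → best response S.
Player 3 against (Up, R): payoffs 11, 5 → best response S.
Player 3 against (Middle, L): payoffs 8, 16 → best response T.
Player 3 against (Middle, R): payoffs 14, 7 → best response S.
Player 3 against (Down, L): payoffs 6, 12 → best response T.
Player 3 against (Down, R): payoffs 12, 11 → best response S.
No profile is a mutual best response for all players.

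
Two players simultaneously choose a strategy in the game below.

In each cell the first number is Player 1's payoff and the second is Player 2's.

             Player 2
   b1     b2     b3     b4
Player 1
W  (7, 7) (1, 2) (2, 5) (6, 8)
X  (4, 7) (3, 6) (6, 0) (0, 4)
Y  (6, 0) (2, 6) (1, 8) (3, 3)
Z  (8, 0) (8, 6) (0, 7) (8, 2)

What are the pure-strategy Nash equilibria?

(W, b1): Player 1 can switch to Z (7 → 8). Not NE.
(W, b2): Player 1 can switch to X (1 → 3). Not NE.
(W, b3): Player 1 can switch to X (2 → 6). Not NE.
(W, b4): Player 1 can switch to Z (6 → 8). Not NE.
(X, b1): Player 1 can switch to W (4 → 7). Not NE.
(X, b2): Player 1 can switch to Z (3 → 8). Not NE.
(X, b3): Player 2 can switch to b1 (0 → 7). Not NE.
(X, b4): Player 1 can switch to W (0 → 6). Not NE.
(The remaining 8 profiles each have a profitable deviation by the same check.)

none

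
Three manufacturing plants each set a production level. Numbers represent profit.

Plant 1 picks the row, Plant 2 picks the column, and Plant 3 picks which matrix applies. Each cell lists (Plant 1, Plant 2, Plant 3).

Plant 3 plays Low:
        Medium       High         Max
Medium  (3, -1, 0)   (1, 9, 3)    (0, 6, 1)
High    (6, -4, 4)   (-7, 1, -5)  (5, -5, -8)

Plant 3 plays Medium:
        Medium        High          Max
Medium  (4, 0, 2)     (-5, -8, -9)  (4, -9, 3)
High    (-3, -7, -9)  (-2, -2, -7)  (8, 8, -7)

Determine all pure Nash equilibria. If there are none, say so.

For each player, find the best response to each opponent profile; mutual best responses are the pure NE.
Plant 1 against (Medium, Low): payoffs 3, 6 → best response High.
Plant 1 against (Medium, Medium): payoffs 4, -3 → best response Medium.
Plant 1 against (High, Low): payoffs 1, -7 → best response Medium.
Plant 1 against (High, Medium): payoffs -5, -2 → best response High.
Plant 1 against (Max, Low): payoffs 0, 5 → best response High.
Plant 1 against (Max, Medium): payoffs 4, 8 → best response High.
Plant 2 against (Medium, Low): payoffs -1, 9, 6 → best response High.
Plant 2 against (Medium, Medium): payoffs 0, -8, -9 → best response Medium.
Plant 2 against (High, Low): payoffs -4, 1, -5 → best response High.
Plant 2 against (High, Medium): payoffs -7, -2, 8 → best response Max.
Plant 3 against (Medium, Medium): payoffs 0, 2 → best response Medium.
Plant 3 against (Medium, High): payoffs 3, -9 → best response Low.
Plant 3 against (Medium, Max): payoffs 1, 3 → best response Medium.
Plant 3 against (High, Medium): payoffs 4, -9 → best response Low.
Plant 3 against (High, High): payoffs -5, -7 → best response Low.
Plant 3 against (High, Max): payoffs -8, -7 → best response Medium.
Mutual best responses: (Medium, Medium, Medium); (Medium, High, Low); (High, Max, Medium).

Pure-strategy Nash equilibria: (Medium, Medium, Medium); (Medium, High, Low); (High, Max, Medium)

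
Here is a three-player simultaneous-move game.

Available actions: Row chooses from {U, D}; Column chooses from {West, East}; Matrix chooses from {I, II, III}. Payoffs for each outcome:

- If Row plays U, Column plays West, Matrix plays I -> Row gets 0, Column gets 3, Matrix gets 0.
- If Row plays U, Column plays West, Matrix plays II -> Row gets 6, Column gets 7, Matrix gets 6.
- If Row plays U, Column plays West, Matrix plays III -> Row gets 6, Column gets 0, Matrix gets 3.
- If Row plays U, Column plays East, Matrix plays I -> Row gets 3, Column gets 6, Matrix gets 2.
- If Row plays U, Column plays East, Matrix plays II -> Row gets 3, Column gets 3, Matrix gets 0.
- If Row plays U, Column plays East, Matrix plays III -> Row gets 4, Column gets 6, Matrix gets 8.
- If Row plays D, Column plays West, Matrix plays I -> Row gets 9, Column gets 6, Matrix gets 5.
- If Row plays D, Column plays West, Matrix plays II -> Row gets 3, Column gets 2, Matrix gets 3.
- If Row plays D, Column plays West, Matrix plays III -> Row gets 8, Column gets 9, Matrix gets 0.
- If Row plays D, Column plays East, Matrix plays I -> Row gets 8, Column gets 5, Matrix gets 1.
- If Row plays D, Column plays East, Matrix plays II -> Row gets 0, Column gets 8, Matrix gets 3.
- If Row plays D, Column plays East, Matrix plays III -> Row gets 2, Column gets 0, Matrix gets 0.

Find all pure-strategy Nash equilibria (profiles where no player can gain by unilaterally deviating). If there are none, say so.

Pure-strategy Nash equilibria: (U, West, II) and (U, East, III) and (D, West, I)

Mark each player's best response to every combination of opponents' strategies; a profile where every player is best-responding is a pure Nash equilibrium.
Row against (West, I): payoffs 0, 9 → best response D.
Row against (West, II): payoffs 6, 3 → best response U.
Row against (West, III): payoffs 6, 8 → best response D.
Row against (East, I): payoffs 3, 8 → best response D.
Row against (East, II): payoffs 3, 0 → best response U.
Row against (East, III): payoffs 4, 2 → best response U.
Column against (U, I): payoffs 3, 6 → best response East.
Column against (U, II): payoffs 7, 3 → best response West.
Column against (U, III): payoffs 0, 6 → best response East.
Column against (D, I): payoffs 6, 5 → best response West.
Column against (D, II): payoffs 2, 8 → best response East.
Column against (D, III): payoffs 9, 0 → best response West.
Matrix against (U, West): payoffs 0, 6, 3 → best response II.
Matrix against (U, East): payoffs 2, 0, 8 → best response III.
Matrix against (D, West): payoffs 5, 3, 0 → best response I.
Matrix against (D, East): payoffs 1, 3, 0 → best response II.
Mutual best responses: (U, West, II); (U, East, III); (D, West, I).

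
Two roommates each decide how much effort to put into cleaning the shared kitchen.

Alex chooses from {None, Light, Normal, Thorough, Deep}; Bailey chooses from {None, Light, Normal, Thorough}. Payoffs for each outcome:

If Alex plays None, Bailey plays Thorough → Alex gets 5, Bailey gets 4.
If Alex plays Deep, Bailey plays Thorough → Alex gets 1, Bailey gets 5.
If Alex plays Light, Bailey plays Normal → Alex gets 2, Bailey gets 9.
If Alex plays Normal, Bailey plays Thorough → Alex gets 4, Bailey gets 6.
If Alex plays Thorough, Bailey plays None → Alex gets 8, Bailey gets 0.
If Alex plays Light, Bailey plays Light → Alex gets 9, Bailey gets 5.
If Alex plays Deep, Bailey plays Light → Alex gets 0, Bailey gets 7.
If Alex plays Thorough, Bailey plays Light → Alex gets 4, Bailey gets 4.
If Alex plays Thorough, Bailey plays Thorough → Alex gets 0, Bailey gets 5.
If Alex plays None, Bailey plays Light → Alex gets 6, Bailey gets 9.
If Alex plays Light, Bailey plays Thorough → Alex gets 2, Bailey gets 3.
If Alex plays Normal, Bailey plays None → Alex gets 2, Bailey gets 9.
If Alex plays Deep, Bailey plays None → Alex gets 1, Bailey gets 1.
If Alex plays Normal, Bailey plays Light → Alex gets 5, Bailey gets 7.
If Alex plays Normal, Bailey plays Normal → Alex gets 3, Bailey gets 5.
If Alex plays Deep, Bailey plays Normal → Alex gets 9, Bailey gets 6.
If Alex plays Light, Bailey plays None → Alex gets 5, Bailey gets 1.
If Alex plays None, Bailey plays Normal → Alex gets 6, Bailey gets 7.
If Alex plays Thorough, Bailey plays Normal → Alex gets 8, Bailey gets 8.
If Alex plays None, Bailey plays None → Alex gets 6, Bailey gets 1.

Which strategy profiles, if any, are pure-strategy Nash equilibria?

Alex against None: payoffs 6, 5, 2, 8, 1 → best response Thorough.
Alex against Light: payoffs 6, 9, 5, 4, 0 → best response Light.
Alex against Normal: payoffs 6, 2, 3, 8, 9 → best response Deep.
Alex against Thorough: payoffs 5, 2, 4, 0, 1 → best response None.
Bailey against None: payoffs 1, 9, 7, 4 → best response Light.
Bailey against Light: payoffs 1, 5, 9, 3 → best response Normal.
Bailey against Normal: payoffs 9, 7, 5, 6 → best response None.
Bailey against Thorough: payoffs 0, 4, 8, 5 → best response Normal.
Bailey against Deep: payoffs 1, 7, 6, 5 → best response Light.
No profile is a mutual best response for all players.

There is no pure-strategy Nash equilibrium.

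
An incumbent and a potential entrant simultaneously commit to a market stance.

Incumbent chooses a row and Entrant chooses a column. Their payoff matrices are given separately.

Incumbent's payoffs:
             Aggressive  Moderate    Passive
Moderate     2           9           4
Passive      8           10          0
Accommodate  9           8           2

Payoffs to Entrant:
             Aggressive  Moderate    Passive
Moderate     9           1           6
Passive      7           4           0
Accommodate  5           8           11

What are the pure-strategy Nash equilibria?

This game has no pure Nash equilibrium.

(Moderate, Aggressive): Incumbent can switch to Passive (2 → 8). Not NE.
(Moderate, Moderate): Incumbent can switch to Passive (9 → 10). Not NE.
(Moderate, Passive): Entrant can switch to Aggressive (6 → 9). Not NE.
(Passive, Aggressive): Incumbent can switch to Accommodate (8 → 9). Not NE.
(Passive, Moderate): Entrant can switch to Aggressive (4 → 7). Not NE.
(Passive, Passive): Incumbent can switch to Moderate (0 → 4). Not NE.
(Accommodate, Aggressive): Entrant can switch to Moderate (5 → 8). Not NE.
(Accommodate, Moderate): Incumbent can switch to Moderate (8 → 9). Not NE.
(The remaining 1 profile has a profitable deviation by the same check.)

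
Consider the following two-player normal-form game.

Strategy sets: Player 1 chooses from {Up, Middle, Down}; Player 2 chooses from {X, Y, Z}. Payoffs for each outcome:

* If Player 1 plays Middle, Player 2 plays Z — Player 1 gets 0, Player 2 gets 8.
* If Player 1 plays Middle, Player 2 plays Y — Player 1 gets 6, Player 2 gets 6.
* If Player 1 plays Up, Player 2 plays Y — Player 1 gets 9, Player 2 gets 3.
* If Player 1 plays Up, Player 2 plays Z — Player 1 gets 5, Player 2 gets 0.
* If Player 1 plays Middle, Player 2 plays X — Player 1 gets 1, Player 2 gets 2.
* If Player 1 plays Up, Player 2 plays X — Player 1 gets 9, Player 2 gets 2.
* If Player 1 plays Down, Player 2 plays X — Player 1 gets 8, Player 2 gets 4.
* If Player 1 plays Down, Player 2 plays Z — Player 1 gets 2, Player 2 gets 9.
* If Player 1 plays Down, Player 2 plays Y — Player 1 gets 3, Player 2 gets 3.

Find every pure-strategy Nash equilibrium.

Mark each player's best response to every combination of opponents' strategies; a profile where every player is best-responding is a pure Nash equilibrium.
Player 1 against X: payoffs 9, 1, 8 → best response Up.
Player 1 against Y: payoffs 9, 6, 3 → best response Up.
Player 1 against Z: payoffs 5, 0, 2 → best response Up.
Player 2 against Up: payoffs 2, 3, 0 → best response Y.
Player 2 against Middle: payoffs 2, 6, 8 → best response Z.
Player 2 against Down: payoffs 4, 3, 9 → best response Z.
Mutual best responses: (Up, Y).

(Up, Y)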